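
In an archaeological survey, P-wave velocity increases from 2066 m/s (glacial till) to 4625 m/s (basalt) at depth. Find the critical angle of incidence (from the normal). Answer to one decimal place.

26.5°

Critical incidence: sin θ_c = V₁/V₂ = 2066/4625 = 0.4467.
θ_c = arcsin 0.4467 = 26.53°.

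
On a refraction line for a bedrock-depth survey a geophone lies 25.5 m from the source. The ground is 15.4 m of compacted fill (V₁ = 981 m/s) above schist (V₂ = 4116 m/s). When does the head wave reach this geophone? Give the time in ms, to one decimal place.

36.7 ms

θ_c = arcsin(V₁/V₂) = arcsin(981/4116) = 13.79°, cos θ_c = 0.9712.
Intercept time tᵢ = 2h cos θ_c / V₁ = 2·15.4·0.9712/981 = 0.03049 s.
t = x/V₂ + tᵢ = 25.5/4116 + 0.03049 = 0.03669 s.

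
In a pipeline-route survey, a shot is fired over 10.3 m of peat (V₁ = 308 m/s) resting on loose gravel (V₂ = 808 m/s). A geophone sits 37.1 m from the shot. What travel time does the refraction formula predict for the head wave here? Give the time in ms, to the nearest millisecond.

θ_c = arcsin(V₁/V₂) = arcsin(308/808) = 22.41°, cos θ_c = 0.9245.
Intercept time tᵢ = 2h cos θ_c / V₁ = 2·10.3·0.9245/308 = 0.06183 s.
t = x/V₂ + tᵢ = 37.1/808 + 0.06183 = 0.10775 s.

108 ms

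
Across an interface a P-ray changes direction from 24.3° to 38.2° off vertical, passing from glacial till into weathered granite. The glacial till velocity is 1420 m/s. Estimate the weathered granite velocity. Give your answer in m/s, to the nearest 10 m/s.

2130 m/s

Snell's law: sin 24.3°/V₁ = sin 38.2°/V₂.
V₂ = V₁·sin 38.2°/sin 24.3° = 1420 × 1.5028 = 2133.92 m/s.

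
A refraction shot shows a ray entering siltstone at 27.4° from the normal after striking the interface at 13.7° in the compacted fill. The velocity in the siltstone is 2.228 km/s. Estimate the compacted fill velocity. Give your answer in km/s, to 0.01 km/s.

1.15 km/s

Snell's law: sin 13.7°/V₁ = sin 27.4°/V₂.
V₁ = V₂·sin 13.7°/sin 27.4° = 2.228 × 0.5146 = 1.15 km/s.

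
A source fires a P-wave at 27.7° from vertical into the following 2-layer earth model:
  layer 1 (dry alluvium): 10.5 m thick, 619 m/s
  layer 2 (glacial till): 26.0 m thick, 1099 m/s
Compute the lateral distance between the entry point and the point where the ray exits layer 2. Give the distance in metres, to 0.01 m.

p = sin θ₁/V₁ = sin 27.7°/619 = 7.5096e-04 s/m is conserved through the stack.
Layer 1: θ = 27.70°; offset = 10.5·tan 27.70° = 5.5126 m.
Layer 2: sin θ = p·1099 = 0.8253 → θ = 55.62°; offset = 26.0·tan 55.62° = 37.9991 m.
Σ offsets = 43.5117 m.

43.51 m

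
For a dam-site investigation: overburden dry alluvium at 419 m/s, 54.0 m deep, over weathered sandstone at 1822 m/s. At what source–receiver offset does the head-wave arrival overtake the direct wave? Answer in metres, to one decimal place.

136.5 m

θ_c = arcsin(419/1822) = 13.30°, so cos θ_c = 0.9732 and tᵢ = 2h cos θ_c/V₁ = 0.2508 s.
At crossover x/V₁ = x/V₂ + tᵢ ⇒ x = tᵢ/(1/V₁ − 1/V₂) = 0.25085/(2.3866e-03 − 5.4885e-04) = 136.49 m.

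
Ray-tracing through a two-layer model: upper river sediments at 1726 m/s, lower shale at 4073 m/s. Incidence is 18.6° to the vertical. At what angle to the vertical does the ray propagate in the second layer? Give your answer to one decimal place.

Snell's law: sin θ₂ = (V₂/V₁)·sin θ₁ = (4073/1726)·sin 18.6° = 0.7527.
θ₂ = arcsin 0.7527 = 48.82° from the normal.

48.8°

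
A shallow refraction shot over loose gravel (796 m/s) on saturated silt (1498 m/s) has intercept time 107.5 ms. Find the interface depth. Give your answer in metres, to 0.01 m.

θ_c = arcsin(796/1498) = 32.10°; cos θ_c = 0.8471.
tᵢ = 2h cos θ_c/V₁ ⇒ h = tᵢ·V₁/(2 cos θ_c) = 0.1075·796/(2·0.8471) = 50.51 m.

50.51 m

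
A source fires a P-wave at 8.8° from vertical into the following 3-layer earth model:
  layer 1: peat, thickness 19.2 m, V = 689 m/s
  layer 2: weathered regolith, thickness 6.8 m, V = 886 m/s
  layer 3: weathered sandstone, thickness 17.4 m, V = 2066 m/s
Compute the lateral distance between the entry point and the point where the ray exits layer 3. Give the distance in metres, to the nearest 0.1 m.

13.3 m

p = sin θ₁/V₁ = sin 8.8°/689 = 2.2204e-04 s/m is conserved through the stack.
Layer 1: θ = 8.80°; offset = 19.2·tan 8.80° = 2.972 m.
Layer 2: sin θ = p·886 = 0.1967 → θ = 11.35°; offset = 6.8·tan 11.35° = 1.364 m.
Layer 3: sin θ = p·2066 = 0.4587 → θ = 27.31°; offset = 17.4·tan 27.31° = 8.983 m.
Total horizontal offset = 13.320 m.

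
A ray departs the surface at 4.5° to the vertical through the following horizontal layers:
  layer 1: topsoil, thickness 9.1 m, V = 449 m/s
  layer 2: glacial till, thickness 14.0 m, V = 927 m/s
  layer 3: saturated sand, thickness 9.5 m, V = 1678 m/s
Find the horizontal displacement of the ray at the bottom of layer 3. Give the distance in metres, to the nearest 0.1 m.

p = sin θ₁/V₁ = sin 4.5°/449 = 1.7474e-04 s/m is conserved through the stack.
Layer 1: θ = 4.50°; offset = 9.1·tan 4.50° = 0.716 m.
Layer 2: sin θ = p·927 = 0.1620 → θ = 9.32°; offset = 14.0·tan 9.32° = 2.298 m.
Layer 3: sin θ = p·1678 = 0.2932 → θ = 17.05°; offset = 9.5·tan 17.05° = 2.914 m.
Σ offsets = 5.928 m.

5.9 m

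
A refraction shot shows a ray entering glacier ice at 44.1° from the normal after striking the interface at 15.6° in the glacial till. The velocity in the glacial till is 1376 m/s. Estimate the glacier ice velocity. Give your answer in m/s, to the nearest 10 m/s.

sin 15.6° = 0.2689; sin 44.1° = 0.6959.
V₂ = V₁·(sin θ₂/sin θ₁) = 1376·(0.6959/0.2689) = 3560.82 m/s.

3560 m/s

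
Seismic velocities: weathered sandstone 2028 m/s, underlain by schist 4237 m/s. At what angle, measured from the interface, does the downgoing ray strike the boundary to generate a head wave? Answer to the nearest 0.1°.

61.4°

At critical incidence the refracted ray runs along the interface (θ₂ = 90°), so sin θ_c = V₁/V₂.
θ_c = arcsin(2028/4237) = arcsin 0.4786 = 28.60°.
Measured from the interface: 90° − 28.60° = 61.40°.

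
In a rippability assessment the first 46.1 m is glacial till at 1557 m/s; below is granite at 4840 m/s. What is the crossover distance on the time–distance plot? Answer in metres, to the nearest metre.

129 m

x_cross = 2h·√((V₂+V₁)/(V₂−V₁)).
(V₂+V₁)/(V₂−V₁) = (4840+1557)/(4840−1557) = 1.9485; √ = 1.3959.
x_cross = 2·46.1·1.3959 = 128.70 m.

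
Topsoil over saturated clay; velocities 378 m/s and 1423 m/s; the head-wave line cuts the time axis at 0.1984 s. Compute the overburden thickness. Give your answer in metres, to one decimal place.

θ_c = arcsin(378/1423) = 15.40°; cos θ_c = 0.9641.
tᵢ = 2h cos θ_c/V₁ ⇒ h = tᵢ·V₁/(2 cos θ_c) = 0.1984·378/(2·0.9641) = 38.89 m.

38.9 m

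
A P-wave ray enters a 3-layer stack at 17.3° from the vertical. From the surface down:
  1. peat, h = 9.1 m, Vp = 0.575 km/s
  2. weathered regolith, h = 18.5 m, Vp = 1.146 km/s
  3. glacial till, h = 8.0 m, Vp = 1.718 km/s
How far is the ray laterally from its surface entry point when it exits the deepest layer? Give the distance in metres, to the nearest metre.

32 m

Apply Snell's law at each interface; in layer i the horizontal offset is hᵢ·tan θᵢ.
Layer 1: θ = 17.30°; offset = 9.1·tan 17.30° = 2.834 m.
Layer 2: sin θ = 1.146·sin 17.3°/0.575 = 0.5927, θ = 36.35°; offset = 18.5·tan 36.35° = 13.613 m.
Layer 3: sin θ = 1.718·sin 17.3°/0.575 = 0.8885, θ = 62.69°; offset = 8.0·tan 62.69° = 15.490 m.
Σ offsets = 31.938 m.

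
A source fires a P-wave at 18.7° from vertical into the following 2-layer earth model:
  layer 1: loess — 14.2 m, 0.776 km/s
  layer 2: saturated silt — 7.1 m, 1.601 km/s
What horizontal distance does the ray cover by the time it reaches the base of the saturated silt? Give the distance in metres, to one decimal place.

Ray parameter p = sin 18.7° / 0.776 km/s = 4.1316e-01 s/km.
Layer 1: θ = 18.70°; offset = 14.2·tan 18.70° = 4.806 m.
Layer 2: sin θ = p·1.601 = 0.6615 → θ = 41.41°; offset = 7.1·tan 41.41° = 6.262 m.
Σ offsets = 11.069 m.

11.1 m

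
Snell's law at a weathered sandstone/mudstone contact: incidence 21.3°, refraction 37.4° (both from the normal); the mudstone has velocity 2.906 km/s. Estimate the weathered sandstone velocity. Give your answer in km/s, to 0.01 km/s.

sin 21.3° = 0.3633; sin 37.4° = 0.6074.
V₁ = V₂·(sin θ₁/sin θ₂) = 2.906·(0.3633/0.6074) = 1.74 km/s.

1.74 km/s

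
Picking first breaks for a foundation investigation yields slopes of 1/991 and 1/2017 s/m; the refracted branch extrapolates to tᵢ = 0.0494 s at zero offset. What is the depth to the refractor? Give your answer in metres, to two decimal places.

h = tᵢ·V₁·V₂ / (2·√(V₂²−V₁²)).
√(V₂²−V₁²) = √(2017² − 991²) = 1756.8 m/s.
h = 0.0494 s × 991 × 2017 / (2 × 1756.8) = 28.10 m.

28.10 m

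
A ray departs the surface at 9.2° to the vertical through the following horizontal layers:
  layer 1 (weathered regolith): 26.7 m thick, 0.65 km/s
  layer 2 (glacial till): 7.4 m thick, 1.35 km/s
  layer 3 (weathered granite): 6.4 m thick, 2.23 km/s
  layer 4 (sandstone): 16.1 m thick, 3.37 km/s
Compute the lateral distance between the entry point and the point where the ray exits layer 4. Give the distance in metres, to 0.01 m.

34.99 m

Apply Snell's law at each interface; in layer i the horizontal offset is hᵢ·tan θᵢ.
Layer 1: θ = 9.20°; offset = 26.7·tan 9.20° = 4.3245 m.
Layer 2: sin θ = 1.35·sin 9.2°/0.65 = 0.3321, θ = 19.39°; offset = 7.4·tan 19.39° = 2.6051 m.
Layer 3: sin θ = 2.23·sin 9.2°/0.65 = 0.5485, θ = 33.27°; offset = 6.4·tan 33.27° = 4.1985 m.
Layer 4: sin θ = 3.37·sin 9.2°/0.65 = 0.8289, θ = 55.99°; offset = 16.1·tan 55.99° = 23.8586 m.
Summing the layer offsets gives 34.9866 m.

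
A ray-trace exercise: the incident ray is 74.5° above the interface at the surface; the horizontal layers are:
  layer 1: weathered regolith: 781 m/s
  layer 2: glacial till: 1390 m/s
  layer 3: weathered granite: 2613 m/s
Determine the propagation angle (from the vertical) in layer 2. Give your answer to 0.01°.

From the normal: θ₁ = 90° − 74.5° = 15.5°.
Ray parameter p = sin 15.5° / 781 = 3.4217e-04 s/m.
sin θ_2 = p·V_2 = 3.4217e-04 × 1390 = 0.4756.
θ_2 = arcsin 0.4756 = 28.40°.

28.40°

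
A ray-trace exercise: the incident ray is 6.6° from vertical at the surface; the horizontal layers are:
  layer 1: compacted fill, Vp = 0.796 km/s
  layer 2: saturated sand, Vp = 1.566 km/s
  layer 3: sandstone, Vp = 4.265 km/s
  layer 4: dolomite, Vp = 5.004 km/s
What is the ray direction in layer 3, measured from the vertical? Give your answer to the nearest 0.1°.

38.0°

Ray parameter p = sin 6.6° / 0.796 = 1.4439e-01 s/km.
sin θ_3 = p·V_3 = 1.4439e-01 × 4.265 = 0.6158.
θ_3 = 38.01° from the vertical.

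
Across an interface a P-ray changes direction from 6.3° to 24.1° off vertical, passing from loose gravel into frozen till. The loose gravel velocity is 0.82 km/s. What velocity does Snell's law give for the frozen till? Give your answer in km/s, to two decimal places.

3.05 km/s

Snell's law: sin 6.3°/V₁ = sin 24.1°/V₂.
V₂ = V₁·sin 24.1°/sin 6.3° = 0.82 × 3.7211 = 3.05 km/s.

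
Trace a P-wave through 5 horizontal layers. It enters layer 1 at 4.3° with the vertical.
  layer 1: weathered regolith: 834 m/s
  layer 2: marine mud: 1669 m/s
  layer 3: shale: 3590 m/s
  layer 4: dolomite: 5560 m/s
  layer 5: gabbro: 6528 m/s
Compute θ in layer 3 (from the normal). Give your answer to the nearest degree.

Snell's law across each interface conserves sin θ / V, so sin θ_3 = V_3·sin θ₁/V₁.
sin θ_3 = 3590 × sin 4.3° / 834 = 0.3228.
θ_3 = 18.83° from the vertical.

19°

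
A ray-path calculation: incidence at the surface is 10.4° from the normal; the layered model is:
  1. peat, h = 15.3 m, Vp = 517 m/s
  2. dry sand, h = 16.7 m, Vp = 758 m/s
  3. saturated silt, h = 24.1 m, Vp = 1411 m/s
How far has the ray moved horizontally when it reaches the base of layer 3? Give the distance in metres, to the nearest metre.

Ray parameter p = sin 10.4° / 517 m/s = 3.4917e-04 s/m.
Layer 1: θ = 10.40°; offset = 15.3·tan 10.40° = 2.808 m.
Layer 2: sin θ = p·758 = 0.2647 → θ = 15.35°; offset = 16.7·tan 15.35° = 4.583 m.
Layer 3: sin θ = p·1411 = 0.4927 → θ = 29.52°; offset = 24.1·tan 29.52° = 13.644 m.
Σ offsets = 21.036 m.

21 m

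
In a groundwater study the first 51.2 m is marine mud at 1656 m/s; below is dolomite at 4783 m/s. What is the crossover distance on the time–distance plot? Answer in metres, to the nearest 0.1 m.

θ_c = arcsin(1656/4783) = 20.26°, so cos θ_c = 0.9382 and tᵢ = 2h cos θ_c/V₁ = 0.0580 s.
At crossover x/V₁ = x/V₂ + tᵢ ⇒ x = tᵢ/(1/V₁ − 1/V₂) = 0.05801/(6.0386e-04 − 2.0907e-04) = 146.94 m.

146.9 m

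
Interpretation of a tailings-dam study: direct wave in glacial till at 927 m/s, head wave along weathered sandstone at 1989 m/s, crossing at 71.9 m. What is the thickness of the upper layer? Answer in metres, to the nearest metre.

x_cross = 2h·√((V₂+V₁)/(V₂−V₁)) → h = x_cross / (2·√((V₂+V₁)/(V₂−V₁))).
√((V₂+V₁)/(V₂−V₁)) = √((1989+927)/(1989−927)) = 1.6570.
h = 71.9 / (2·1.6570) = 21.70 m.

22 m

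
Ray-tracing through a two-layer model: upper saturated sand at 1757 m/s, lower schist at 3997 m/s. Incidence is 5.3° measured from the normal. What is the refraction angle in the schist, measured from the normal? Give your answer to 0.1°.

Snell's law: sin θ₂ = (V₂/V₁)·sin θ₁ = (3997/1757)·sin 5.3° = 0.2101.
θ₂ = arcsin 0.2101 = 12.13° from the normal.

12.1°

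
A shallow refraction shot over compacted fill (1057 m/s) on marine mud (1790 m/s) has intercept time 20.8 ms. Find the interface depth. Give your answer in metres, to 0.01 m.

13.62 m

h = tᵢ·V₁·V₂ / (2·√(V₂²−V₁²)).
√(V₂²−V₁²) = √(1790² − 1057²) = 1444.6 m/s.
h = 0.0208 s × 1057 × 1790 / (2 × 1444.6) = 13.62 m.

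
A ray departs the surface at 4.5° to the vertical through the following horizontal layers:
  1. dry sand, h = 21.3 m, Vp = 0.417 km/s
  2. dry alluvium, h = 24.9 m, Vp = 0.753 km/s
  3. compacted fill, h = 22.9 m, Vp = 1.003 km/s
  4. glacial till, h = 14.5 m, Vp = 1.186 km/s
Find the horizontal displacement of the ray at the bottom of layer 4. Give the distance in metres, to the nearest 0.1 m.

Apply Snell's law at each interface; in layer i the horizontal offset is hᵢ·tan θᵢ.
Layer 1: θ = 4.50°; offset = 21.3·tan 4.50° = 1.676 m.
Layer 2: sin θ = 0.753·sin 4.5°/0.417 = 0.1417, θ = 8.14°; offset = 24.9·tan 8.14° = 3.564 m.
Layer 3: sin θ = 1.003·sin 4.5°/0.417 = 0.1887, θ = 10.88°; offset = 22.9·tan 10.88° = 4.401 m.
Layer 4: sin θ = 1.186·sin 4.5°/0.417 = 0.2231, θ = 12.89°; offset = 14.5·tan 12.89° = 3.319 m.
Summing the layer offsets gives 12.960 m.

13.0 m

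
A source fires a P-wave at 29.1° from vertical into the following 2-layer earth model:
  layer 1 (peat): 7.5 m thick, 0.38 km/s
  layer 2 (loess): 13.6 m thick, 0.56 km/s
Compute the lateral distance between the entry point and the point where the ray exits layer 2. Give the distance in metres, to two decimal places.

Ray parameter p = sin 29.1° / 0.38 km/s = 1.2798e+00 s/km.
Layer 1: θ = 29.10°; offset = 7.5·tan 29.10° = 4.1744 m.
Layer 2: sin θ = p·0.56 = 0.7167 → θ = 45.78°; offset = 13.6·tan 45.78° = 13.9769 m.
Total horizontal offset = 18.1514 m.

18.15 m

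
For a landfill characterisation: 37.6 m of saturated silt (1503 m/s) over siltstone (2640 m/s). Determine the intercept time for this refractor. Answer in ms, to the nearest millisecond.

41 ms

tᵢ = 2h·√(V₂²−V₁²)/(V₁V₂).
√(V₂²−V₁²) = √(2640²−1503²) = 2170.4 m/s.
tᵢ = 2·37.6·2170.4/(1503·2640) = 0.04113 s.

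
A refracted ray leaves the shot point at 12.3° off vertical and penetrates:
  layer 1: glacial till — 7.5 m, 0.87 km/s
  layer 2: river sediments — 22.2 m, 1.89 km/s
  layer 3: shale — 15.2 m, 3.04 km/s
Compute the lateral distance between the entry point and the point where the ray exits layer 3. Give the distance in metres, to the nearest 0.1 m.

30.2 m

p = sin θ₁/V₁ = sin 12.3°/0.87 = 2.4486e-01 s/km is conserved through the stack.
Layer 1: θ = 12.30°; offset = 7.5·tan 12.30° = 1.635 m.
Layer 2: sin θ = p·1.89 = 0.4628 → θ = 27.57°; offset = 22.2·tan 27.57° = 11.590 m.
Layer 3: sin θ = p·3.04 = 0.7444 → θ = 48.11°; offset = 15.2·tan 48.11° = 16.944 m.
Summing the layer offsets gives 30.169 m.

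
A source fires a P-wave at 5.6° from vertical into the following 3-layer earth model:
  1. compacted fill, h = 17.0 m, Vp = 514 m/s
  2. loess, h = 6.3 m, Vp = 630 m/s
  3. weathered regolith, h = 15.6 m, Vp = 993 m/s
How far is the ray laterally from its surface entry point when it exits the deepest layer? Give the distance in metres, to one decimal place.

Apply Snell's law at each interface; in layer i the horizontal offset is hᵢ·tan θᵢ.
Layer 1: θ = 5.60°; offset = 17.0·tan 5.60° = 1.667 m.
Layer 2: sin θ = 630·sin 5.6°/514 = 0.1196, θ = 6.87°; offset = 6.3·tan 6.87° = 0.759 m.
Layer 3: sin θ = 993·sin 5.6°/514 = 0.1885, θ = 10.87°; offset = 15.6·tan 10.87° = 2.995 m.
Σ offsets = 5.420 m.

5.4 m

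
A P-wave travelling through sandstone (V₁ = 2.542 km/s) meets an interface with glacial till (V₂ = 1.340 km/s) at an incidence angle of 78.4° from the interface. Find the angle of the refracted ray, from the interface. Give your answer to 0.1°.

83.9°

Angle from the normal: 90° − 78.4° = 11.6°.
sin θ₁/V₁ = sin θ₂/V₂ ⇒ sin θ₂ = 1.340·sin 11.6°/2.542 = 1.340·0.2011/2.542 = 0.1060.
θ₂ = sin⁻¹(0.1060) = 6.08° (from vertical).
From the interface: 90° − 6.08° = 83.92°.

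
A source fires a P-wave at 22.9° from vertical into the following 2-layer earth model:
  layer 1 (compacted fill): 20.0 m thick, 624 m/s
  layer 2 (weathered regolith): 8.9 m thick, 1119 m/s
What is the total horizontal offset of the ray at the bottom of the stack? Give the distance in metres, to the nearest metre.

p = sin θ₁/V₁ = sin 22.9°/624 = 6.2360e-04 s/m is conserved through the stack.
Layer 1: θ = 22.90°; offset = 20.0·tan 22.90° = 8.448 m.
Layer 2: sin θ = p·1119 = 0.6978 → θ = 44.25°; offset = 8.9·tan 44.25° = 8.670 m.
Total horizontal offset = 17.119 m.

17 m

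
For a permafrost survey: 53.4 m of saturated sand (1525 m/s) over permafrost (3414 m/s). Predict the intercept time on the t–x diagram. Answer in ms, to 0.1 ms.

θ_c = arcsin(V₁/V₂) = arcsin(1525/3414) = 26.53°; cos θ_c = 0.8947.
tᵢ = 2h·cos θ_c / V₁ = 2·53.4·0.8947 / 1525 = 0.06266 s.

62.7 ms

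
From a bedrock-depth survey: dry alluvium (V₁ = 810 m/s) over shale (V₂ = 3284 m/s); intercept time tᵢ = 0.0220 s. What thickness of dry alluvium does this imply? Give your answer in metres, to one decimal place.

h = tᵢ·V₁·V₂ / (2·√(V₂²−V₁²)).
√(V₂²−V₁²) = √(3284² − 810²) = 3182.5 m/s.
h = 0.022 s × 810 × 3284 / (2 × 3182.5) = 9.19 m.

9.2 m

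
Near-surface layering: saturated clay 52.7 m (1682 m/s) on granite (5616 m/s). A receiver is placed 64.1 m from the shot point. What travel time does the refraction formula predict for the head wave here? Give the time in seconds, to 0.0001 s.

0.0712 s

t = x/V₂ + 2h·√(V₂²−V₁²)/(V₁V₂).
√(V₂²−V₁²) = √(5616²−1682²) = 5358.2 m/s; delay term = 2·52.7·5358.2/(1682·5616) = 0.05979 s.
t = 64.1/5616 + 0.05979 = 0.07120 s.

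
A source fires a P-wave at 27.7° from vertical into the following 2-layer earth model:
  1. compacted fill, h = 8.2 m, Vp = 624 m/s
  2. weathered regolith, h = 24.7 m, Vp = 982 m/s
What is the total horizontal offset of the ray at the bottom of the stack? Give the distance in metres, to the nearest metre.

Ray parameter p = sin 27.7° / 624 m/s = 7.4494e-04 s/m.
Layer 1: θ = 27.70°; offset = 8.2·tan 27.70° = 4.305 m.
Layer 2: sin θ = p·982 = 0.7315 → θ = 47.01°; offset = 24.7·tan 47.01° = 26.501 m.
Summing the layer offsets gives 30.806 m.

31 m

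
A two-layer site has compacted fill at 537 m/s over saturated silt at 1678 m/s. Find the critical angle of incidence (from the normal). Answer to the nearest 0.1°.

18.7°

Critical incidence: sin θ_c = V₁/V₂ = 537/1678 = 0.3200.
θ_c = arcsin 0.3200 = 18.66°.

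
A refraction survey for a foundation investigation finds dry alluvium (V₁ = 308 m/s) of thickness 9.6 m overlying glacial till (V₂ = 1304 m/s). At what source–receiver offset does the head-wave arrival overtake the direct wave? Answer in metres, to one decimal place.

24.4 m

θ_c = arcsin(308/1304) = 13.66°, so cos θ_c = 0.9717 and tᵢ = 2h cos θ_c/V₁ = 0.0606 s.
At crossover x/V₁ = x/V₂ + tᵢ ⇒ x = tᵢ/(1/V₁ − 1/V₂) = 0.06057/(3.2468e-03 − 7.6687e-04) = 24.43 m.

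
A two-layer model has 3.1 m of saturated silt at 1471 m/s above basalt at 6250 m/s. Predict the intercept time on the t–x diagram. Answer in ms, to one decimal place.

tᵢ = 2h·√(V₂²−V₁²)/(V₁V₂).
√(V₂²−V₁²) = √(6250²−1471²) = 6074.4 m/s.
tᵢ = 2·3.1·6074.4/(1471·6250) = 0.00410 s.

4.1 ms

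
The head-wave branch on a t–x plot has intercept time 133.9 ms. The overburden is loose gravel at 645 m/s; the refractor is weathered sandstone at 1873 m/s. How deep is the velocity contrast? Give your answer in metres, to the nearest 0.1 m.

46.0 m

h = tᵢ·V₁·V₂ / (2·√(V₂²−V₁²)).
√(V₂²−V₁²) = √(1873² − 645²) = 1758.4 m/s.
h = 0.1339 s × 645 × 1873 / (2 × 1758.4) = 46.00 m.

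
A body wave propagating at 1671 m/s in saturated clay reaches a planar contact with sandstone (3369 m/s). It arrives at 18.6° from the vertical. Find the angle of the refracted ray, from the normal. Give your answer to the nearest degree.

40°

Snell's law: sin θ₂ = (V₂/V₁)·sin θ₁ = (3369/1671)·sin 18.6° = 0.6431.
θ₂ = arcsin 0.6431 = 40.02° from the normal.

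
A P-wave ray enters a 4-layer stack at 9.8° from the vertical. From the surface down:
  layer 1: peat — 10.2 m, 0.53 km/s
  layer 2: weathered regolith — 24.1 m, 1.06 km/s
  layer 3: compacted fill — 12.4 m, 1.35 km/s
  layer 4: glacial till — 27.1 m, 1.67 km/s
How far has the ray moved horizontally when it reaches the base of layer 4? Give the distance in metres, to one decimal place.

Ray parameter p = sin 9.8° / 0.53 km/s = 3.2115e-01 s/km.
Layer 1: θ = 9.80°; offset = 10.2·tan 9.80° = 1.762 m.
Layer 2: sin θ = p·1.06 = 0.3404 → θ = 19.90°; offset = 24.1·tan 19.90° = 8.725 m.
Layer 3: sin θ = p·1.35 = 0.4336 → θ = 25.69°; offset = 12.4·tan 25.69° = 5.966 m.
Layer 4: sin θ = p·1.67 = 0.5363 → θ = 32.43°; offset = 27.1·tan 32.43° = 17.220 m.
Total horizontal offset = 33.673 m.

33.7 m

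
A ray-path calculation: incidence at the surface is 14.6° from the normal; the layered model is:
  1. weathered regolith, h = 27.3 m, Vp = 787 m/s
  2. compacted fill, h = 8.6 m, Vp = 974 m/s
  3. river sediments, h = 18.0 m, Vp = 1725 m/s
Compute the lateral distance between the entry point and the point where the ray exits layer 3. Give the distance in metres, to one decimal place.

21.9 m

p = sin θ₁/V₁ = sin 14.6°/787 = 3.2029e-04 s/m is conserved through the stack.
Layer 1: θ = 14.60°; offset = 27.3·tan 14.60° = 7.111 m.
Layer 2: sin θ = p·974 = 0.3120 → θ = 18.18°; offset = 8.6·tan 18.18° = 2.824 m.
Layer 3: sin θ = p·1725 = 0.5525 → θ = 33.54°; offset = 18.0·tan 33.54° = 11.932 m.
Summing the layer offsets gives 21.866 m.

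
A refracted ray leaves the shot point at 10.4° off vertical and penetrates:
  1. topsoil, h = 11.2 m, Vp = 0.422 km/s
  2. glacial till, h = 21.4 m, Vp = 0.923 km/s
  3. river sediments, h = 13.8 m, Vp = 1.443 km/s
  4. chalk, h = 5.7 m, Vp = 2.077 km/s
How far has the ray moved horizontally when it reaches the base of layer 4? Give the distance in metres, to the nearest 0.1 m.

33.1 m

p = sin θ₁/V₁ = sin 10.4°/0.422 = 4.2777e-01 s/km is conserved through the stack.
Layer 1: θ = 10.40°; offset = 11.2·tan 10.40° = 2.056 m.
Layer 2: sin θ = p·0.923 = 0.3948 → θ = 23.26°; offset = 21.4·tan 23.26° = 9.197 m.
Layer 3: sin θ = p·1.443 = 0.6173 → θ = 38.12°; offset = 13.8·tan 38.12° = 10.827 m.
Layer 4: sin θ = p·2.077 = 0.8885 → θ = 62.68°; offset = 5.7·tan 62.68° = 11.035 m.
Σ offsets = 33.115 m.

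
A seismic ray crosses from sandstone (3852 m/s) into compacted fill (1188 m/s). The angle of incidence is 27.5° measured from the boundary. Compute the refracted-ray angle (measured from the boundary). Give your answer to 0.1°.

Convert to the normal: θ₁ = 90° − 27.5° = 62.5°.
Snell's law: sin θ₂ = (V₂/V₁)·sin θ₁ = (1188/3852)·sin 62.5° = 0.2736.
θ₂ = sin⁻¹(0.2736) = 15.88° (from vertical).
From the interface: 90° − 15.88° = 74.12°.

74.1°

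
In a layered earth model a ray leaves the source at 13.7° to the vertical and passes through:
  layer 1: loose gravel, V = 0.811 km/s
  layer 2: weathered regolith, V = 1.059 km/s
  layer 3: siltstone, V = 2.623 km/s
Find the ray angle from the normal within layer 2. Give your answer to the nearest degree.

18°

Ray parameter p = sin 13.7° / 0.811 = 2.9203e-01 s/km.
sin θ_2 = p·V_2 = 2.9203e-01 × 1.059 = 0.3093.
θ_2 = 18.01° from the vertical.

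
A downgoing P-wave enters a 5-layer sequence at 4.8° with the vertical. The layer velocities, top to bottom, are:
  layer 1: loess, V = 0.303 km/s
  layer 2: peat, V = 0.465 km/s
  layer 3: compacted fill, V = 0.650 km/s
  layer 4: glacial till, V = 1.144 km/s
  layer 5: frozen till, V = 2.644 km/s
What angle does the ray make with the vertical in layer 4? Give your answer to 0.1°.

18.4°

Ray parameter p = sin 4.8° / 0.303 = 2.7616e-01 s/km.
sin θ_4 = p·V_4 = 2.7616e-01 × 1.144 = 0.3159.
θ_4 = 18.42° from the vertical.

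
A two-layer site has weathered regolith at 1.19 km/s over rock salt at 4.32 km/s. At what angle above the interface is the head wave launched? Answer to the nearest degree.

Critical incidence: sin θ_c = V₁/V₂ = 1.19/4.32 = 0.2755.
θ_c = arcsin 0.2755 = 15.99°.
Measured from the interface: 90° − 15.99° = 74.01°.

74°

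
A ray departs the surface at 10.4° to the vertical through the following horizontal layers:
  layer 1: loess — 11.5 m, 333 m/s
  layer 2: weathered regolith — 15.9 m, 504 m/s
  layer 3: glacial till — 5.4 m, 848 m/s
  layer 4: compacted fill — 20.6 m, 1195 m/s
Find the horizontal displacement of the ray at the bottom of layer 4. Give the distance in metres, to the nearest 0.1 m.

p = sin θ₁/V₁ = sin 10.4°/333 = 5.4210e-04 s/m is conserved through the stack.
Layer 1: θ = 10.40°; offset = 11.5·tan 10.40° = 2.111 m.
Layer 2: sin θ = p·504 = 0.2732 → θ = 15.86°; offset = 15.9·tan 15.86° = 4.516 m.
Layer 3: sin θ = p·848 = 0.4597 → θ = 27.37°; offset = 5.4·tan 27.37° = 2.795 m.
Layer 4: sin θ = p·1195 = 0.6478 → θ = 40.38°; offset = 20.6·tan 40.38° = 17.517 m.
Total horizontal offset = 26.939 m.

26.9 m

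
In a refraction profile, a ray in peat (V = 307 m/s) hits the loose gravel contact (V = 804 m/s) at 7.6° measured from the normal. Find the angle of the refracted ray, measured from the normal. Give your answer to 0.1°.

Snell's law: sin θ₂ = (V₂/V₁)·sin θ₁ = (804/307)·sin 7.6° = 0.3464.
θ₂ = arcsin 0.3464 = 20.27° from the normal.

20.3°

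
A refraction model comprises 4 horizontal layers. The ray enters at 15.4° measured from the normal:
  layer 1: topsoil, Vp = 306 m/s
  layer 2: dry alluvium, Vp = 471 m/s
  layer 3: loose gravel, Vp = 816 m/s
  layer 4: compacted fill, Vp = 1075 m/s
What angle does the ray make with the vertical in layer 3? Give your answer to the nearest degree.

45°

Ray parameter p = sin 15.4° / 306 = 8.6783e-04 s/m.
sin θ_3 = p·V_3 = 8.6783e-04 × 816 = 0.7081.
θ_3 = 45.08° from the vertical.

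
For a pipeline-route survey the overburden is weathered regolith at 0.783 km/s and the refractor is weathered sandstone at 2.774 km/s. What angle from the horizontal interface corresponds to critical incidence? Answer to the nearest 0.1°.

At critical incidence the refracted ray runs along the interface (θ₂ = 90°), so sin θ_c = V₁/V₂.
θ_c = arcsin(0.783/2.774) = arcsin 0.2823 = 16.40°.
Measured from the interface: 90° − 16.40° = 73.60°.

73.6°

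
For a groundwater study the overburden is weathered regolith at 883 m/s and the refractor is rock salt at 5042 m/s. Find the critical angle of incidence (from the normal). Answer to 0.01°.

10.09°

At critical incidence the refracted ray runs along the interface (θ₂ = 90°), so sin θ_c = V₁/V₂.
θ_c = arcsin(883/5042) = arcsin 0.1751 = 10.09°.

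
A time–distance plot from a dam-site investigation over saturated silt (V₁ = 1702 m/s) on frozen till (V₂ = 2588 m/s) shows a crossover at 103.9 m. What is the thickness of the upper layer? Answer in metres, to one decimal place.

x_cross = 2h·√((V₂+V₁)/(V₂−V₁)) → h = x_cross / (2·√((V₂+V₁)/(V₂−V₁))).
√((V₂+V₁)/(V₂−V₁)) = √((2588+1702)/(2588−1702)) = 2.2005.
h = 103.9 / (2·2.2005) = 23.61 m.

23.6 m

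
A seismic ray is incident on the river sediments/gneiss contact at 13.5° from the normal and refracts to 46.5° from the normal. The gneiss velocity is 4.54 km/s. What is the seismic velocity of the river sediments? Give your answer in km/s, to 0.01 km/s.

1.46 km/s

sin 13.5° = 0.2334; sin 46.5° = 0.7254.
V₁ = V₂·(sin θ₁/sin θ₂) = 4.54·(0.2334/0.7254) = 1.46 km/s.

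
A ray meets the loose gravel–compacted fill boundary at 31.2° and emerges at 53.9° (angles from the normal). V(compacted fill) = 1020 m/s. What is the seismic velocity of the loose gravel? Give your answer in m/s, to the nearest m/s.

sin 31.2° = 0.5180; sin 53.9° = 0.8080.
V₁ = V₂·(sin θ₁/sin θ₂) = 1020·(0.5180/0.8080) = 653.95 m/s.

654 m/s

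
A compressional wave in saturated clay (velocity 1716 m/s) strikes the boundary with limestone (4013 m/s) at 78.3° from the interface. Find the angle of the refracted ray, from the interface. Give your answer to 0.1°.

Convert to the normal: θ₁ = 90° − 78.3° = 11.7°.
Snell's law: sin θ₂ = (V₂/V₁)·sin θ₁ = (4013/1716)·sin 11.7° = 0.4742.
θ₂ = sin⁻¹(0.4742) = 28.31° (from vertical).
From the interface: 90° − 28.31° = 61.69°.

61.7°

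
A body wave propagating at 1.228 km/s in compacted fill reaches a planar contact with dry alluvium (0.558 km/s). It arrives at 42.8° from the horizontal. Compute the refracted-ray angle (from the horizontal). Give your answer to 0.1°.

70.5°

Convert to the normal: θ₁ = 90° − 42.8° = 47.2°.
Snell's law: sin θ₂ = (V₂/V₁)·sin θ₁ = (0.558/1.228)·sin 47.2° = 0.3334.
θ₂ = sin⁻¹(0.3334) = 19.48° (from vertical).
From the interface: 90° − 19.48° = 70.52°.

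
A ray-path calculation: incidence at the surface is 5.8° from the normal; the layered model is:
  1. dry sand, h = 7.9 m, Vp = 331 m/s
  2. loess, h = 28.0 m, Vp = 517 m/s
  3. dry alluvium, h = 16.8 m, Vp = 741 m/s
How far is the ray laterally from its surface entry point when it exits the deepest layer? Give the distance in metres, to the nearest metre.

9 m

Ray parameter p = sin 5.8° / 331 m/s = 3.0531e-04 s/m.
Layer 1: θ = 5.80°; offset = 7.9·tan 5.80° = 0.802 m.
Layer 2: sin θ = p·517 = 0.1578 → θ = 9.08°; offset = 28.0·tan 9.08° = 4.476 m.
Layer 3: sin θ = p·741 = 0.2262 → θ = 13.08°; offset = 16.8·tan 13.08° = 3.902 m.
Summing the layer offsets gives 9.180 m.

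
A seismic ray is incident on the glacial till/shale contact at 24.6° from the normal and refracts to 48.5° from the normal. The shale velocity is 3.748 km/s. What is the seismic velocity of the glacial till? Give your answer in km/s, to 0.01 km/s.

Snell's law: sin 24.6°/V₁ = sin 48.5°/V₂.
V₁ = V₂·sin 24.6°/sin 48.5° = 3.748 × 0.5558 = 2.08 km/s.

2.08 km/s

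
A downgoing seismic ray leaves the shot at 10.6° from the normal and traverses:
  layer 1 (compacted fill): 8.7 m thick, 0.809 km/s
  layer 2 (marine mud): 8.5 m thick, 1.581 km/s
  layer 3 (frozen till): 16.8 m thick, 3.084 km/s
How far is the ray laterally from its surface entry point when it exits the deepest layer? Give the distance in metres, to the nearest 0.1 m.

21.4 m

Apply Snell's law at each interface; in layer i the horizontal offset is hᵢ·tan θᵢ.
Layer 1: θ = 10.60°; offset = 8.7·tan 10.60° = 1.628 m.
Layer 2: sin θ = 1.581·sin 10.6°/0.809 = 0.3595, θ = 21.07°; offset = 8.5·tan 21.07° = 3.275 m.
Layer 3: sin θ = 3.084·sin 10.6°/0.809 = 0.7012, θ = 44.53°; offset = 16.8·tan 44.53° = 16.525 m.
Total horizontal offset = 21.428 m.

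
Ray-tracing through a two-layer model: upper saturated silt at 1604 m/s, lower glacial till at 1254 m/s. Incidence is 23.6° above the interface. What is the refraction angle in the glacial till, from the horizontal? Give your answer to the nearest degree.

Angle from the normal: 90° − 23.6° = 66.4°.
sin θ₁/V₁ = sin θ₂/V₂ ⇒ sin θ₂ = 1254·sin 66.4°/1604 = 1254·0.9164/1604 = 0.7164.
θ₂ = arcsin 0.7164 = 45.76° from the normal.
From the interface: 90° − 45.76° = 44.24°.

44°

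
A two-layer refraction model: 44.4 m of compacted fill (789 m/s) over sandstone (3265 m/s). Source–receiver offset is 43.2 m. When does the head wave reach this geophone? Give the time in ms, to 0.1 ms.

122.4 ms

θ_c = arcsin(V₁/V₂) = arcsin(789/3265) = 13.98°, cos θ_c = 0.9704.
Intercept time tᵢ = 2h cos θ_c / V₁ = 2·44.4·0.9704/789 = 0.10921 s.
t = x/V₂ + tᵢ = 43.2/3265 + 0.10921 = 0.12244 s.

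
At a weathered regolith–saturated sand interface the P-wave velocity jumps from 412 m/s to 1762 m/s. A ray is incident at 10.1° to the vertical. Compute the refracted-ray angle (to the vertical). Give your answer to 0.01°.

Snell's law: sin θ₂ = (V₂/V₁)·sin θ₁ = (1762/412)·sin 10.1° = 0.7500.
θ₂ = sin⁻¹(0.7500) = 48.59° (from vertical).

48.59°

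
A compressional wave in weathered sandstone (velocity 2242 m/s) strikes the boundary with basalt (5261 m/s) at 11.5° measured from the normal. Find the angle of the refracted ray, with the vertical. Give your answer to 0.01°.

27.89°

Snell's law: sin θ₂ = (V₂/V₁)·sin θ₁ = (5261/2242)·sin 11.5° = 0.4678.
θ₂ = sin⁻¹(0.4678) = 27.89° (from vertical).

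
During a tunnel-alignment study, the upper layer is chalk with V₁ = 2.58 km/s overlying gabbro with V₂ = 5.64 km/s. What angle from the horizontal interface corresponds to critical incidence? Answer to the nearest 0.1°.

At critical incidence the refracted ray runs along the interface (θ₂ = 90°), so sin θ_c = V₁/V₂.
θ_c = arcsin(2.58/5.64) = arcsin 0.4574 = 27.22°.
Measured from the interface: 90° − 27.22° = 62.78°.

62.8°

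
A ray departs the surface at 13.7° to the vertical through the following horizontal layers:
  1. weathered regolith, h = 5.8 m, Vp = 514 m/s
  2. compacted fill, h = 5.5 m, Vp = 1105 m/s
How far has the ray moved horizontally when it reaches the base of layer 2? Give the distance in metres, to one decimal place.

4.7 m

p = sin θ₁/V₁ = sin 13.7°/514 = 4.6077e-04 s/m is conserved through the stack.
Layer 1: θ = 13.70°; offset = 5.8·tan 13.70° = 1.414 m.
Layer 2: sin θ = p·1105 = 0.5092 → θ = 30.61°; offset = 5.5·tan 30.61° = 3.254 m.
Summing the layer offsets gives 4.668 m.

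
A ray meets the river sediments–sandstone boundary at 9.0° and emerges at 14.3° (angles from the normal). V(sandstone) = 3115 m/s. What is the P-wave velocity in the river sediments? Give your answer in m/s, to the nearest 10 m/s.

1970 m/s

Snell's law: sin 9.0°/V₁ = sin 14.3°/V₂.
V₁ = V₂·sin 9.0°/sin 14.3° = 3115 × 0.6333 = 1972.86 m/s.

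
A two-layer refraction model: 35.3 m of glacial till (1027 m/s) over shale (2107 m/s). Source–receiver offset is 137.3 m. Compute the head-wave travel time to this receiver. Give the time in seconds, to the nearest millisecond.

θ_c = arcsin(V₁/V₂) = arcsin(1027/2107) = 29.17°, cos θ_c = 0.8732.
Intercept time tᵢ = 2h cos θ_c / V₁ = 2·35.3·0.8732/1027 = 0.06002 s.
t = x/V₂ + tᵢ = 137.3/2107 + 0.06002 = 0.12519 s.

0.125 s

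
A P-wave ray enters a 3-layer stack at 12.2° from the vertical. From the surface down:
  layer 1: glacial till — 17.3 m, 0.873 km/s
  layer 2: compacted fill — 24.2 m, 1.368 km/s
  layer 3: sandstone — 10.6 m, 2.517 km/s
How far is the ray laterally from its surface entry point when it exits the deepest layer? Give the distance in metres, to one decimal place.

20.4 m

Apply Snell's law at each interface; in layer i the horizontal offset is hᵢ·tan θᵢ.
Layer 1: θ = 12.20°; offset = 17.3·tan 12.20° = 3.740 m.
Layer 2: sin θ = 1.368·sin 12.2°/0.873 = 0.3311, θ = 19.34°; offset = 24.2·tan 19.34° = 8.493 m.
Layer 3: sin θ = 2.517·sin 12.2°/0.873 = 0.6093, θ = 37.54°; offset = 10.6·tan 37.54° = 8.145 m.
Summing the layer offsets gives 20.378 m.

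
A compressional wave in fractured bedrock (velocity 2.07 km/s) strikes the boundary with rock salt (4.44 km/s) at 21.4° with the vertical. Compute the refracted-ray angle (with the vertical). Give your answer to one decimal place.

sin θ₁/V₁ = sin θ₂/V₂ ⇒ sin θ₂ = 4.44·sin 21.4°/2.07 = 4.44·0.3649/2.07 = 0.7826.
θ₂ = sin⁻¹(0.7826) = 51.50° (from vertical).

51.5°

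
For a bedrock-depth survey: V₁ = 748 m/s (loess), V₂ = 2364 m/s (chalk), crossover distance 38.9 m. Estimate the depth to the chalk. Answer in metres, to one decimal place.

x_cross = 2h·√((V₂+V₁)/(V₂−V₁)) → h = x_cross / (2·√((V₂+V₁)/(V₂−V₁))).
√((V₂+V₁)/(V₂−V₁)) = √((2364+748)/(2364−748)) = 1.3877.
h = 38.9 / (2·1.3877) = 14.02 m.

14.0 m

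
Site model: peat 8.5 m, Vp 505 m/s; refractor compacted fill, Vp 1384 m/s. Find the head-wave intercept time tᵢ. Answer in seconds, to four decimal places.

0.0313 s

tᵢ = 2h·√(V₂²−V₁²)/(V₁V₂).
√(V₂²−V₁²) = √(1384²−505²) = 1288.6 m/s.
tᵢ = 2·8.5·1288.6/(505·1384) = 0.03134 s.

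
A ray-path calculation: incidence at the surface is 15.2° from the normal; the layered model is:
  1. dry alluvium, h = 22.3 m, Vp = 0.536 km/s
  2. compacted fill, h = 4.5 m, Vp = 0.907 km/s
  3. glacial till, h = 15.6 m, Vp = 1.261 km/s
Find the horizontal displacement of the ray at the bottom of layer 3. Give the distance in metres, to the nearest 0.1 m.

20.5 m

Apply Snell's law at each interface; in layer i the horizontal offset is hᵢ·tan θᵢ.
Layer 1: θ = 15.20°; offset = 22.3·tan 15.20° = 6.059 m.
Layer 2: sin θ = 0.907·sin 15.2°/0.536 = 0.4437, θ = 26.34°; offset = 4.5·tan 26.34° = 2.228 m.
Layer 3: sin θ = 1.261·sin 15.2°/0.536 = 0.6168, θ = 38.08°; offset = 15.6·tan 38.08° = 12.225 m.
Summing the layer offsets gives 20.512 m.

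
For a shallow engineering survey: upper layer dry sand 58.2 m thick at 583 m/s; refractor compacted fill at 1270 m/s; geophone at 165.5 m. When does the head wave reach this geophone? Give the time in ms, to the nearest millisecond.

θ_c = arcsin(V₁/V₂) = arcsin(583/1270) = 27.33°, cos θ_c = 0.8884.
Intercept time tᵢ = 2h cos θ_c / V₁ = 2·58.2·0.8884/583 = 0.17738 s.
t = x/V₂ + tᵢ = 165.5/1270 + 0.17738 = 0.30769 s.

308 ms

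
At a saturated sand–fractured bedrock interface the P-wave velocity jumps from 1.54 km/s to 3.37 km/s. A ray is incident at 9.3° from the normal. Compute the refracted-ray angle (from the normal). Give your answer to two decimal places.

20.71°

sin θ₁/V₁ = sin θ₂/V₂ ⇒ sin θ₂ = 3.37·sin 9.3°/1.54 = 3.37·0.1616/1.54 = 0.3536.
θ₂ = sin⁻¹(0.3536) = 20.71° (from vertical).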